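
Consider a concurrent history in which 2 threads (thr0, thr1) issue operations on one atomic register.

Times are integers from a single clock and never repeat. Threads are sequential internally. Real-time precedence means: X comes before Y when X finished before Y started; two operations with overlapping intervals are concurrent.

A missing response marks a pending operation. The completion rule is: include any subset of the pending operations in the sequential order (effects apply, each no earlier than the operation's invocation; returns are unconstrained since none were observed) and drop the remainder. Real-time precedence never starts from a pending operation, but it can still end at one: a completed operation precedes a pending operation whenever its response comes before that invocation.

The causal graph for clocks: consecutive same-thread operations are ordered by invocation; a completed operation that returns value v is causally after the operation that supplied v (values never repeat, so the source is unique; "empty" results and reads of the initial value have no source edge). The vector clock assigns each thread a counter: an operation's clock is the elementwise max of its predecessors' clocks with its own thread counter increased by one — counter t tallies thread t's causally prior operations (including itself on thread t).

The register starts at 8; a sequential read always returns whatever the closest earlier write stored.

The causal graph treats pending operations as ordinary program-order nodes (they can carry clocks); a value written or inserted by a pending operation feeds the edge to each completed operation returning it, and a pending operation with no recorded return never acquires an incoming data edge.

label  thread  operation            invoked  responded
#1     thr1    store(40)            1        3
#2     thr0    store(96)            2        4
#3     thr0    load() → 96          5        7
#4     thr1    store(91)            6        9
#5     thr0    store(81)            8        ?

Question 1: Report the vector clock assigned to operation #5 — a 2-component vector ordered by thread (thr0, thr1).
invoked at 1, #1 has no predecessors; its own thr1 bump gives (0, 1)
invoked at 2, #2 has no predecessors; its own thr0 bump gives (1, 0)
from VC(#1)=(0, 1), #4 (invoked 6) maxes components and bumps thr1 → (0, 2)
from VC(#2)=(1, 0), #3 (invoked 5) maxes components and bumps thr0 → (2, 0)
from VC(#3)=(2, 0), #5 (invoked 8) maxes components and bumps thr0 → (3, 0)
target: VC(#5) = (3, 0)

(3, 0)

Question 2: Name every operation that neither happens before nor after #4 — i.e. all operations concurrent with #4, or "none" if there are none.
concurrent with #4 ([6,9]): every op whose interval crosses 6..9
#1 [1,3]: before
#2 [2,4]: before
#3 [5,7]: concurrent
#5 [8,…): concurrent

#3, #5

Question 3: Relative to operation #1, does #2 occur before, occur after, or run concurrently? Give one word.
#2 spans [2,4], #1 spans [1,3]
the intervals overlap in both directions

concurrent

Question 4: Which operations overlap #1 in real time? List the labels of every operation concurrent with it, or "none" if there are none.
#1 runs from 1 to 3; window-overlapping ops are concurrent
#2 [2,4]: concurrent
#3 [5,7]: after
#4 [6,9]: after
#5 [8,…): after

#2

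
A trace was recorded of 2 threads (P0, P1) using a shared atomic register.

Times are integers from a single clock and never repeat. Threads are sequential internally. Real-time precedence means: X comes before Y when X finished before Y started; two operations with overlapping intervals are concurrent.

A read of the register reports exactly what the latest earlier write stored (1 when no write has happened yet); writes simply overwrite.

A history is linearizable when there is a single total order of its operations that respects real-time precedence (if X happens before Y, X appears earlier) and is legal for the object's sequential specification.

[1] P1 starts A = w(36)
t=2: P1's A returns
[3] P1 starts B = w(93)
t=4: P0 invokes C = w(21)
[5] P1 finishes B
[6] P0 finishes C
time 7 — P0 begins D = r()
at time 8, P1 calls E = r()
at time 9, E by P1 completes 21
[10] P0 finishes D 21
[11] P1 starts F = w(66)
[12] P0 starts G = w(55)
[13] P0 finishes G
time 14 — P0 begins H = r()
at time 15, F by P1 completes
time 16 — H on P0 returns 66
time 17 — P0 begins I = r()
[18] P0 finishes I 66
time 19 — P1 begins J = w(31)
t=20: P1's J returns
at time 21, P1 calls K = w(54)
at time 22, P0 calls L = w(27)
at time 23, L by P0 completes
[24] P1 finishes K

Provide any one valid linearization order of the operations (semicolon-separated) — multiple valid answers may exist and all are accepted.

after step 1 (A w(36)): value 36
after step 2 (B w(93)): value 93
after step 3 (C w(21)): value 21
after step 4 (D r() → 21): value 21
after step 5 (E r() → 21): value 21
after step 6 (G w(55)): value 55
after step 7 (F w(66)): value 66
after step 8 (H r() → 66): value 66
after step 9 (I r() → 66): value 66
after step 10 (J w(31)): value 31
after step 11 (K w(54)): value 54
after step 12 (L w(27)): value 27

A; B; C; D; E; G; F; H; I; J; K; L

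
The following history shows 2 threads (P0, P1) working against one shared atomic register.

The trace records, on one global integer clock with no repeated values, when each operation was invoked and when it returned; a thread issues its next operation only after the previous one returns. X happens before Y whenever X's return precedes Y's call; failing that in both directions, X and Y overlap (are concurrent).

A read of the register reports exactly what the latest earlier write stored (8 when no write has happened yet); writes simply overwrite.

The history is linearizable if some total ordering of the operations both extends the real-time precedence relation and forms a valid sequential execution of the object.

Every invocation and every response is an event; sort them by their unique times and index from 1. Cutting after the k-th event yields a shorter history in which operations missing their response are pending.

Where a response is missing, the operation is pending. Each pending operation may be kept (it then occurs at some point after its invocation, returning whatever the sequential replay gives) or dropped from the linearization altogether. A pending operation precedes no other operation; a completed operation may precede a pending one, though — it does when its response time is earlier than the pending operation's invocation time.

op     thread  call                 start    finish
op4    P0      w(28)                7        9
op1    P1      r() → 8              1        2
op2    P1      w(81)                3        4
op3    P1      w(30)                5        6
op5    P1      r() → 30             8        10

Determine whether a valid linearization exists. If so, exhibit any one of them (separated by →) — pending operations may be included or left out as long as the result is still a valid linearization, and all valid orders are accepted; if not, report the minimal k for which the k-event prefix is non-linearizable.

linearizable — witness: op1 → op2 → op3 → op5 → op4

after step 1 (op1 r() → 8): value 8
after step 2 (op2 w(81)): value 81
after step 3 (op3 w(30)): value 30
after step 4 (op5 r() → 30): value 30
after step 5 (op4 w(28)): value 28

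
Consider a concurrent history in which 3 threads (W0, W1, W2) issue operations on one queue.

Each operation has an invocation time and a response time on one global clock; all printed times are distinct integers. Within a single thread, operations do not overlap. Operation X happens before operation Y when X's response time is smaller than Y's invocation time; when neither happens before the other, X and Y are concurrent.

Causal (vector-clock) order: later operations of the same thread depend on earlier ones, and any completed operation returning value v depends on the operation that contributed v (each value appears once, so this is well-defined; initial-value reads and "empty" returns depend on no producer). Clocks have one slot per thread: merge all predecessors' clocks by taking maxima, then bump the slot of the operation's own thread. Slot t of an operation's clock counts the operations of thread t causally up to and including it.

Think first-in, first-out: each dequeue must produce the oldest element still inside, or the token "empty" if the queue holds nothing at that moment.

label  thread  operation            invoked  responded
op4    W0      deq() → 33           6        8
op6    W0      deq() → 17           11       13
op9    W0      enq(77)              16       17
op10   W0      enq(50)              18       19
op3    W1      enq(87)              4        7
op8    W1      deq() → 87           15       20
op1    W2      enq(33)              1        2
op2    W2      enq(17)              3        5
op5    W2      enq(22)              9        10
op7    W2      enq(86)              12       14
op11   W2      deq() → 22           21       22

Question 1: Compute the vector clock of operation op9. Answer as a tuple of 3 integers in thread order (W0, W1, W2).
VC(op1, invoked at 1): no causal predecessors; +1 on W2 → (0, 0, 1)
VC(op3, invoked at 4): no causal predecessors; +1 on W1 → (0, 1, 0)
from VC(op1)=(0, 0, 1), op2 (invoked 3) maxes components and bumps W2 → (0, 0, 2)
from VC(op3)=(0, 1, 0), op8 (invoked 15) maxes components and bumps W1 → (0, 2, 0)
from VC(op1)=(0, 0, 1), op4 (invoked 6) maxes components and bumps W0 → (1, 0, 1)
from VC(op2)=(0, 0, 2), op5 (invoked 9) maxes components and bumps W2 → (0, 0, 3)
from VC(op5)=(0, 0, 3), op7 (invoked 12) maxes components and bumps W2 → (0, 0, 4)
from VC(op2)=(0, 0, 2), VC(op4)=(1, 0, 1), op6 (invoked 11) maxes components and bumps W0 → (2, 0, 2)
from VC(op5)=(0, 0, 3), VC(op7)=(0, 0, 4), op11 (invoked 21) maxes components and bumps W2 → (0, 0, 5)
from VC(op6)=(2, 0, 2), op9 (invoked 16) maxes components and bumps W0 → (3, 0, 2)
from VC(op9)=(3, 0, 2), op10 (invoked 18) maxes components and bumps W0 → (4, 0, 2)
target: VC(op9) = (3, 0, 2)

(3, 0, 2)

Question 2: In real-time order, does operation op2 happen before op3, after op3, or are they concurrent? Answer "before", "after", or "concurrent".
op2 spans [3,5], op3 spans [4,7]
the intervals overlap in both directions

concurrent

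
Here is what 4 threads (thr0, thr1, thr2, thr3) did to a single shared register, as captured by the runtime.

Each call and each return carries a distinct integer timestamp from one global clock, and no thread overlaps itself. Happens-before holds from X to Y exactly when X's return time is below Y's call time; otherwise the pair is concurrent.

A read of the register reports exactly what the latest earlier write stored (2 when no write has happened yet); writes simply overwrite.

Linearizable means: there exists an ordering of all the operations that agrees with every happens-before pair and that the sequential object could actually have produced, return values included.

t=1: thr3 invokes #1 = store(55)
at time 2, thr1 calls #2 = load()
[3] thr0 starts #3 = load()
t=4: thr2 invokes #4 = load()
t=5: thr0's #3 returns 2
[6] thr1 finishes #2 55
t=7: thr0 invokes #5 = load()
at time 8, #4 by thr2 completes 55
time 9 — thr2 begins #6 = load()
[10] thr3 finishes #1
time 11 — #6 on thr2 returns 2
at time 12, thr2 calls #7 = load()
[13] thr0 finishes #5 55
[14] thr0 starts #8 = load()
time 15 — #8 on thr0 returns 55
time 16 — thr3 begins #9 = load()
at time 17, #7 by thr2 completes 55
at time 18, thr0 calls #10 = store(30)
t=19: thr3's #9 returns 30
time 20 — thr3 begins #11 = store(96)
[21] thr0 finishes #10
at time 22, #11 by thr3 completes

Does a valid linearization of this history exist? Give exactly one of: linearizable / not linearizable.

not linearizable

prefix check: 1..10 passes, 1..11 fails once #6's time-11 response joins
no legal order exists: 30 real-time-consistent candidates over 5 completed register operations, all rejected
no escape via the 1 pending operation (#5): every completion choice fails
take #1, #2, #3, #4, #6 (pending dropped): step 3 already fails, because #3 load() → 2 cannot occur there
take #1, #2, #4, #3, #6 (pending dropped): step 4 already fails, because #3 load() → 2 cannot occur there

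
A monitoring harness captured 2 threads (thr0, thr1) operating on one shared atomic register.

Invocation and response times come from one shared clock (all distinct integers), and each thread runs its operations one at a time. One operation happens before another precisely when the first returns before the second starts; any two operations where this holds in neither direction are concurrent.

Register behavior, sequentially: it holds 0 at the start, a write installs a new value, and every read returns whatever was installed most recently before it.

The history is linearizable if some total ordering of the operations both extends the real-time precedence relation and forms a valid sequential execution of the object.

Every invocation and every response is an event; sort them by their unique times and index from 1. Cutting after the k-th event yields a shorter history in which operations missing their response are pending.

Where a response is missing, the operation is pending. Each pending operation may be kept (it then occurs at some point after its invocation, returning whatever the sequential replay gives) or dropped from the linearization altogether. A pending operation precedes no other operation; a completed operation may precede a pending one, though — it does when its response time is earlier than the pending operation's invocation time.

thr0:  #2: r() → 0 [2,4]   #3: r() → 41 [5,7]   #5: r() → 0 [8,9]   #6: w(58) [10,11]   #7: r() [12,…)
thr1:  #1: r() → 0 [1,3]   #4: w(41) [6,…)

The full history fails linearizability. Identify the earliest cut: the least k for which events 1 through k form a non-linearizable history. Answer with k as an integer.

9

events 1..8 are linearizable; a witness order is #1, #2, #4, #3:
step 1: #1 r() → 0 — value 0
step 2: #2 r() → 0 — value 0
step 3: #4 w(41) (pending, included) — value 41
step 4: #3 r() → 41 — value 41
event 9 — #5's response, time 9 — after it, nothing linearizes
no escape via the 1 pending operation (#4): every completion choice fails
for example #1, #2, #3, #5 (pending dropped) fails at step 3: #3 r() → 41 is not legal there
for example #2, #1, #3, #5 (pending dropped) fails at step 3: #3 r() → 41 is not legal there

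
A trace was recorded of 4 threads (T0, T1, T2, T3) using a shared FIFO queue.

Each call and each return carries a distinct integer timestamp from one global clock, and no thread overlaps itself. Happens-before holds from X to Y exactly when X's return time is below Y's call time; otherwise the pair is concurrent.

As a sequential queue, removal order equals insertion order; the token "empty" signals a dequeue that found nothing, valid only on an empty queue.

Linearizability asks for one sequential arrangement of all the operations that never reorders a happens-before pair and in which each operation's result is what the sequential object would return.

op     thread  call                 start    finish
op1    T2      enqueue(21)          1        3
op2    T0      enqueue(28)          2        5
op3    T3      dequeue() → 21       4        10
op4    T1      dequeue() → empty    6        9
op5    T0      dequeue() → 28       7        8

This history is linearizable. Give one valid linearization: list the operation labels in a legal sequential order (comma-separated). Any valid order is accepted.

step 1: op1 enqueue(21) — queue <21>
step 2: op2 enqueue(28) — queue <21,28>
step 3: op3 dequeue() → 21 — queue <28>
step 4: op5 dequeue() → 28 — queue <>
step 5: op4 dequeue() → empty — queue <>

op1, op2, op3, op5, op4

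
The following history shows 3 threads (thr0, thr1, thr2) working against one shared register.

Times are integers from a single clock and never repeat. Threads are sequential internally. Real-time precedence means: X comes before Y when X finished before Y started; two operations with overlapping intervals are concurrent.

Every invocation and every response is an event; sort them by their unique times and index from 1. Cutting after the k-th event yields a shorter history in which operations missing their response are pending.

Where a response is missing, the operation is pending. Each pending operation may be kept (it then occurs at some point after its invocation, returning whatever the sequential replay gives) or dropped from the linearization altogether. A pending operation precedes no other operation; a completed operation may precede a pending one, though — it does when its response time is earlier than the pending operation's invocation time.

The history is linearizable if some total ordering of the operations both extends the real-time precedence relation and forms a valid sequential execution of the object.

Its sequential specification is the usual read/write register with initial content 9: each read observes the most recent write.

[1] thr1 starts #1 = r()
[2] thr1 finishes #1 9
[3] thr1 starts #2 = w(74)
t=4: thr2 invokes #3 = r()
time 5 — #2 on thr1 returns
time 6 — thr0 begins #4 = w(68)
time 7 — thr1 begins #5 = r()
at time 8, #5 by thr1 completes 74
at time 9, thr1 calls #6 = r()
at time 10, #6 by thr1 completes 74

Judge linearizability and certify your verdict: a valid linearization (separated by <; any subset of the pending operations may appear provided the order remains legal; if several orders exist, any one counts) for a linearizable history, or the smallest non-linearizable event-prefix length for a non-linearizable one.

linearizable — witness: #1 < #2 < #3 < #5 < #6

1. #1 r() → 9, leaving value 9
2. #2 w(74), leaving value 74
3. #3 r() (pending, included), leaving value 74
4. #5 r() → 74, leaving value 74
5. #6 r() → 74, leaving value 74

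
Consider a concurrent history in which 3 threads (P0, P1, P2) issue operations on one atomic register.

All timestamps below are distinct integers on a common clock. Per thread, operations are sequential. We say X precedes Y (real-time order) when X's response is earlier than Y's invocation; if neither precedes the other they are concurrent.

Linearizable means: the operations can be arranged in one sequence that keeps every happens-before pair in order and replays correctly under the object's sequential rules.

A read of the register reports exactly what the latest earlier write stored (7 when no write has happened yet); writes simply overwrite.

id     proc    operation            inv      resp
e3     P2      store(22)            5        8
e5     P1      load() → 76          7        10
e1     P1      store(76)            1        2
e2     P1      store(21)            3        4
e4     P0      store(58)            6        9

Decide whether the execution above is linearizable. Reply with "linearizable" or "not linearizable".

not linearizable

the violation lands at event 10, e5's response at time 10: events 1..9 linearize, events 1..10 do not
6 orders of the 5 completed atomic register ops respect real time; none is legal
take e1, e2, e3, e4, e5: step 5 already fails, because e5 load() → 76 cannot occur there
take e1, e2, e3, e5, e4: step 4 already fails, because e5 load() → 76 cannot occur there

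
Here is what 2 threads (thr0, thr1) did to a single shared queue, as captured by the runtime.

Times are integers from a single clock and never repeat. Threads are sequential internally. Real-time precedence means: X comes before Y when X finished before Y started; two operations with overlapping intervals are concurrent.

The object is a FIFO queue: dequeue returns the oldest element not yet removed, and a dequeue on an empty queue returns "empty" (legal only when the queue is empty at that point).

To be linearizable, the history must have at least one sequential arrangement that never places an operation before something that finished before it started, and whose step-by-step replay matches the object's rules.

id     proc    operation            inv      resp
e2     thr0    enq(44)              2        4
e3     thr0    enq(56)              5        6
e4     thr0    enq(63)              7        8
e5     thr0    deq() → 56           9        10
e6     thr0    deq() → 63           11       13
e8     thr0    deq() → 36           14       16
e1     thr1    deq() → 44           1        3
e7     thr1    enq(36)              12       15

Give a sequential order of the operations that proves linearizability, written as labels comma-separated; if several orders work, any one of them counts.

e2, e1, e3, e4, e5, e6, e7, e8

after step 1 (e2 enq(44)): queue <44>
after step 2 (e1 deq() → 44): queue <>
after step 3 (e3 enq(56)): queue <56>
after step 4 (e4 enq(63)): queue <56,63>
after step 5 (e5 deq() → 56): queue <63>
after step 6 (e6 deq() → 63): queue <>
after step 7 (e7 enq(36)): queue <36>
after step 8 (e8 deq() → 36): queue <>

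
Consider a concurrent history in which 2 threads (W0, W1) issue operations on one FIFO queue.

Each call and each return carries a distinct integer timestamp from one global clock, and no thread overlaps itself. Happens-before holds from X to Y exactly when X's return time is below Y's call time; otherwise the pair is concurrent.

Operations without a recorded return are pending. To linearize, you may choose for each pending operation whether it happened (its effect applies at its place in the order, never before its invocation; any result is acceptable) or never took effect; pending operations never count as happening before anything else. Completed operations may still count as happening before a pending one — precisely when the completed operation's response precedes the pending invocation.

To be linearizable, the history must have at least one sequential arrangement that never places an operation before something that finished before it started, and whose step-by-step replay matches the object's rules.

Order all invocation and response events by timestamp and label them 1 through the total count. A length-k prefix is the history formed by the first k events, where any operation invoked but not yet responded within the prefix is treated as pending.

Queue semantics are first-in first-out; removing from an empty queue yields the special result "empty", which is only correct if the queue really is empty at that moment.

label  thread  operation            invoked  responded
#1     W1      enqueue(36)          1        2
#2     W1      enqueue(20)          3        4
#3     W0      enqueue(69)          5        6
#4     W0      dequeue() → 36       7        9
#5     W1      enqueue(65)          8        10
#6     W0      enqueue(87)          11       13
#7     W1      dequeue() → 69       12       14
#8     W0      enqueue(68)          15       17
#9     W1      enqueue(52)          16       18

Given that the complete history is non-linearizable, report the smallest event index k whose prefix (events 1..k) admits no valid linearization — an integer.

14

one valid order for events 1..13 is #1, #2, #3, #4, #5, #6:
1. #1 enqueue(36), leaving queue <36>
2. #2 enqueue(20), leaving queue <36,20>
3. #3 enqueue(69), leaving queue <36,20,69>
4. #4 dequeue() → 36, leaving queue <20,69>
5. #5 enqueue(65), leaving queue <20,69,65>
6. #6 enqueue(87), leaving queue <20,69,65,87>
with event 14 included (#7 responding at time 14), all real-time-consistent orders fail
sample order #1, #2, #3, #4, #5, #6, #7 stalls at step 7 — #7 dequeue() → 69 has no legal effect
sample order #1, #2, #3, #4, #5, #7, #6 stalls at step 6 — #7 dequeue() → 69 has no legal effect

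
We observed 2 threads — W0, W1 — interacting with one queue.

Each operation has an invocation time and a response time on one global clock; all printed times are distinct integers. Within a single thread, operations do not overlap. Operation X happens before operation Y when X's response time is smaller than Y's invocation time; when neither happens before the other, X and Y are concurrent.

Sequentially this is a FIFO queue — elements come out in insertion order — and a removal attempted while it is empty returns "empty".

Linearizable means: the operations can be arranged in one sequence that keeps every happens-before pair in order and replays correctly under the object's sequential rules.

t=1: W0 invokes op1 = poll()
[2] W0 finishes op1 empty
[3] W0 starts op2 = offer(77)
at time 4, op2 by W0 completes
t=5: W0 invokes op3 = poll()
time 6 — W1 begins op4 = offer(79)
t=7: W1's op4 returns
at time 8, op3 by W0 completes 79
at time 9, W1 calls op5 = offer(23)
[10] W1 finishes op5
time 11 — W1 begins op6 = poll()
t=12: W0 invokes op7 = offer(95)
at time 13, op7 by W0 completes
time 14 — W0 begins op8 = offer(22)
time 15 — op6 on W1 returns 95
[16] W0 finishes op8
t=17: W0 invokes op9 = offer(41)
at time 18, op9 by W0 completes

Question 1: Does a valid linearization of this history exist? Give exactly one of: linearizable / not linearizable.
not linearizable

events 1..7 are fine; event 8 — the response of op3 at time 8 — makes the prefix non-linearizable
all 2 real-time-respecting orders fail — 4 completed queue operations, no legal replay
one such order, op1, op2, op3, op4, breaks at step 3 where op3 poll() → 79 is illegal
one such order, op1, op2, op4, op3, breaks at step 4 where op3 poll() → 79 is illegal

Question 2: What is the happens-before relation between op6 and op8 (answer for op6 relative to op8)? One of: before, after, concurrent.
concurrent

op6 spans [11,15], op8 spans [14,16]
the intervals overlap in both directions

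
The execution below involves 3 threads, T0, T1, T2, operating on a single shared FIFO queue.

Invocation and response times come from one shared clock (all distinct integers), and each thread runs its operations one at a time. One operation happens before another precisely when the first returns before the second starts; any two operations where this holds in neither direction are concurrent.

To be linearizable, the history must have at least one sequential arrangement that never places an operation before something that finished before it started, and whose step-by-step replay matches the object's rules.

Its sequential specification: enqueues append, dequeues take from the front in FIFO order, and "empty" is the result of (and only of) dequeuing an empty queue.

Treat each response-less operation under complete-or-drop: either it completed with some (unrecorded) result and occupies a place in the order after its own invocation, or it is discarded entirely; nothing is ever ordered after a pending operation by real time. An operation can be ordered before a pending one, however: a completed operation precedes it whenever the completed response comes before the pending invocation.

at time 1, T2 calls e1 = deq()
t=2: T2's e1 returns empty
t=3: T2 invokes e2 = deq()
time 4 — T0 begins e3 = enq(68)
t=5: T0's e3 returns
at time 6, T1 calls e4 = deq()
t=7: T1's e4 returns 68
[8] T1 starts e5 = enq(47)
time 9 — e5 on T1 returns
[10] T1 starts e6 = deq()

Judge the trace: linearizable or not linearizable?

linearizable

witness order: e1, e2, e3, e4, e5
1. e1 deq() → empty, leaving queue <>
2. e2 deq() (pending, included), leaving queue <>
3. e3 enq(68), leaving queue <68>
4. e4 deq() → 68, leaving queue <>
5. e5 enq(47), leaving queue <47>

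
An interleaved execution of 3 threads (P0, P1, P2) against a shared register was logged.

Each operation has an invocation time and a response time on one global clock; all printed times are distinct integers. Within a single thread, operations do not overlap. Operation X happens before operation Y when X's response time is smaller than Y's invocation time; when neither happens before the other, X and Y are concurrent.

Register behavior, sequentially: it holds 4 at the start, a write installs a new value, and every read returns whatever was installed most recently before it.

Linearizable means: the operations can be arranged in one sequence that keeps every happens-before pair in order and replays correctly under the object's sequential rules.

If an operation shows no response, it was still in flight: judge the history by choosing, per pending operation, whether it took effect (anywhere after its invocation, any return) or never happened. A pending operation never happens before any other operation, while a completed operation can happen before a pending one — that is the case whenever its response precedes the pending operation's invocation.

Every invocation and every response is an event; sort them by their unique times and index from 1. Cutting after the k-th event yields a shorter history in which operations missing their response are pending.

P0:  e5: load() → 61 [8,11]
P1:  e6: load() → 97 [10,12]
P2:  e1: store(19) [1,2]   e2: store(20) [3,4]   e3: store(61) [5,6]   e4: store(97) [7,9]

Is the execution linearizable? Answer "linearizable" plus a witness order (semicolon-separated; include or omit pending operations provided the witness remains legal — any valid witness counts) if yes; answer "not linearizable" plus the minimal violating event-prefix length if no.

after step 1 (e1 store(19)): value 19
after step 2 (e2 store(20)): value 20
after step 3 (e3 store(61)): value 61
after step 4 (e5 load() → 61): value 61
after step 5 (e4 store(97)): value 97
after step 6 (e6 load() → 97): value 97

linearizable — witness: e1; e2; e3; e5; e4; e6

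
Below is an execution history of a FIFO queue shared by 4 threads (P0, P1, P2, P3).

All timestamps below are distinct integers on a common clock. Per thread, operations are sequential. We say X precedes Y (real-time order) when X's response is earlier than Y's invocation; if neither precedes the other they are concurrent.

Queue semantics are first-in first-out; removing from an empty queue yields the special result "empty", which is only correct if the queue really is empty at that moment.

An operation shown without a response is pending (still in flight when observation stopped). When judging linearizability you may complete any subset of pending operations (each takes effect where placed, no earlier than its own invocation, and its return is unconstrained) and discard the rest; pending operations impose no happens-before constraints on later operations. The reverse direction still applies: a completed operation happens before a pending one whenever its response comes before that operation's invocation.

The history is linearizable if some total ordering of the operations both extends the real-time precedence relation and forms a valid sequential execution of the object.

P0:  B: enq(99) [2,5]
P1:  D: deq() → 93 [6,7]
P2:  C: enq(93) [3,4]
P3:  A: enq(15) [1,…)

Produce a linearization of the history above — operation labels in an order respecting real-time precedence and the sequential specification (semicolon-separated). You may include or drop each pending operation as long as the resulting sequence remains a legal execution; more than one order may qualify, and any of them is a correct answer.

after step 1 (C enq(93)): queue <93>
after step 2 (A enq(15) (pending, included)): queue <93,15>
after step 3 (B enq(99)): queue <93,15,99>
after step 4 (D deq() → 93): queue <15,99>

C; A; B; D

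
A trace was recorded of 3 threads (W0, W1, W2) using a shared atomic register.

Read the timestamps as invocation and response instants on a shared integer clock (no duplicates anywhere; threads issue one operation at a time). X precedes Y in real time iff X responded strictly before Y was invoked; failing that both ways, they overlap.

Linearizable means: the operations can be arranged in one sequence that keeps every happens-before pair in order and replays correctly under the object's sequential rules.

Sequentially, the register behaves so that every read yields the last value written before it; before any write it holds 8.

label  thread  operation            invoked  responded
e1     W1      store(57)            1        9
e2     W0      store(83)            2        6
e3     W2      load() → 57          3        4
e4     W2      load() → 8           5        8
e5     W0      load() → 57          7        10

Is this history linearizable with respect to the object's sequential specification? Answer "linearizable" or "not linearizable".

through event 7 a valid linearization exists; event 8 (e4 responding at time 8) ends that
no legal order exists: 3 real-time-consistent candidates over 3 completed atomic register operations, all rejected
include/drop combinations of the 2 pending operations (e1, e5) were all tried; none helps
one such order, e2, e3, e4 (pending dropped), breaks at step 2 where e3 load() → 57 is illegal
one such order, e3, e2, e4 (pending dropped), breaks at step 1 where e3 load() → 57 is illegal

not linearizable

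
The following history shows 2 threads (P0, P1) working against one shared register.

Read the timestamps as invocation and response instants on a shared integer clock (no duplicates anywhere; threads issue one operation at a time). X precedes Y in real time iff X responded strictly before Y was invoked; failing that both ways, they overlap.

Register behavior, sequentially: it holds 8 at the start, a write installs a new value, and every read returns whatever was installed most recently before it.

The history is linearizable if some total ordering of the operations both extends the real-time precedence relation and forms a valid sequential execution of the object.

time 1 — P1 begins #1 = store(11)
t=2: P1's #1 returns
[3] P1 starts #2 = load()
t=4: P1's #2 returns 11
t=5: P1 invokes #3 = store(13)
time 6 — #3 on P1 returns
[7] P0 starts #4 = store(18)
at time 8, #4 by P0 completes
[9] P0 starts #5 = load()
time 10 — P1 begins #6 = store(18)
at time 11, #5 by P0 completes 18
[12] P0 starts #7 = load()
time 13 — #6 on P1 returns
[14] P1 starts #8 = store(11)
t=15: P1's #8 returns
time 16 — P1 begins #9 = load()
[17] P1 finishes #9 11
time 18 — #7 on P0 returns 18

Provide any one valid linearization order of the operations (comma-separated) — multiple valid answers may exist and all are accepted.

#1, #2, #3, #4, #5, #6, #7, #8, #9

step 1: #1 store(11) — value 11
step 2: #2 load() → 11 — value 11
step 3: #3 store(13) — value 13
step 4: #4 store(18) — value 18
step 5: #5 load() → 18 — value 18
step 6: #6 store(18) — value 18
step 7: #7 load() → 18 — value 18
step 8: #8 store(11) — value 11
step 9: #9 load() → 11 — value 11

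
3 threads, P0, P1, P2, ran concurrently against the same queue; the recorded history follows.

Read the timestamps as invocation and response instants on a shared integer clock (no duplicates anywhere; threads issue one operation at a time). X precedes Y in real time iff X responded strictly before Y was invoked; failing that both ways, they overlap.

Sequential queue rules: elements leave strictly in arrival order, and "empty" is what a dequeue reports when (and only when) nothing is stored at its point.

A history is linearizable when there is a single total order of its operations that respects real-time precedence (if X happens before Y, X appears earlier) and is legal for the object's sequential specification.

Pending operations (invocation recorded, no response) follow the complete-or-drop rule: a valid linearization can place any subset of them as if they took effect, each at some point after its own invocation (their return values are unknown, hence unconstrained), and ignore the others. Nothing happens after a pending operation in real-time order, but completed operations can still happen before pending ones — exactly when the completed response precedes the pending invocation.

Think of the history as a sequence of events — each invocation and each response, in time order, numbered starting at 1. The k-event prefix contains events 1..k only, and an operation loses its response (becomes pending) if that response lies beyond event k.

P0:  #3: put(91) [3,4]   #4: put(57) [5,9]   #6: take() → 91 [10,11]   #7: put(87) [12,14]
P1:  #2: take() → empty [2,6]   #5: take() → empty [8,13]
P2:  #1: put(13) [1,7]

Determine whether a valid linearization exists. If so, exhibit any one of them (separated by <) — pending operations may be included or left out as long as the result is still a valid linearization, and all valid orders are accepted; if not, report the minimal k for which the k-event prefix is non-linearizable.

through event 12 a valid linearization exists; event 13 (#5 responding at time 13) ends that
checked exhaustively: 30 real-time-consistent orders of 6 completed operations, zero legal queue replays
including or dropping the 1 pending operation (#7) in any combination fails
sample order #1, #2, #3, #4, #5, #6 (pending dropped) stalls at step 2 — #2 take() → empty has no legal effect
sample order #1, #2, #3, #4, #6, #5 (pending dropped) stalls at step 2 — #2 take() → empty has no legal effect

not linearizable — minimal violating prefix: 13 events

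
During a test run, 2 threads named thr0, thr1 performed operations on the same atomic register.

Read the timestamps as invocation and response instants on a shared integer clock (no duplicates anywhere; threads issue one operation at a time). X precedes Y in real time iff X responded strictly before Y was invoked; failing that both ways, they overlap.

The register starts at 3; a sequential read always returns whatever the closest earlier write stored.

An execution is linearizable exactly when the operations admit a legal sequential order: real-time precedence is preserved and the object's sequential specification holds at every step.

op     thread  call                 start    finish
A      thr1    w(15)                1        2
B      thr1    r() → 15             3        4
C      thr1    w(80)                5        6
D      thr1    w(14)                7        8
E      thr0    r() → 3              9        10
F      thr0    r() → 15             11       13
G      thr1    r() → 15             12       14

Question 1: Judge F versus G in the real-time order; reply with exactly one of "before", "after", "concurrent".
Answer: concurrent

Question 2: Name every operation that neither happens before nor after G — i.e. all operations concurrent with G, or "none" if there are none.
Answer: F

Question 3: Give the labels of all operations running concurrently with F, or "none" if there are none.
Answer: G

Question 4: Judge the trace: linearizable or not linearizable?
events 1..9 are fine; event 10 — the response of E at time 10 — makes the prefix non-linearizable
a single order respects real time; the 5 completed atomic register operations fail replay along it
take A, B, C, D, E: step 5 already fails, because E r() → 3 cannot occur there

not linearizable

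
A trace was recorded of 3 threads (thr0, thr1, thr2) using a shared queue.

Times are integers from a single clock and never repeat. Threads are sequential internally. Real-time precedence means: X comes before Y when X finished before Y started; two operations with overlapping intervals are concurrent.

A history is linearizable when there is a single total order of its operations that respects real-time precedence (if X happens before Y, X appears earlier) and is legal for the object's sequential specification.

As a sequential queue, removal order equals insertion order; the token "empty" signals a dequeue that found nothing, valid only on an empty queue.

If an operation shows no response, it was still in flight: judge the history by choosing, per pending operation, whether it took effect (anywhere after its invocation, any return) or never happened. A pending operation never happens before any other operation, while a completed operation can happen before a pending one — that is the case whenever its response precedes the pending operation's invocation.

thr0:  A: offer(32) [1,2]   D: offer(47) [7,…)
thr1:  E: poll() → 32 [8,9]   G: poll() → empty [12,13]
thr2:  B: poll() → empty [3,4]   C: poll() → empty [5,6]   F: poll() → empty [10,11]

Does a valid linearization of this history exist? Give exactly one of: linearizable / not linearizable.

not linearizable

the violation lands at event 4, B's response at time 4: events 1..3 linearize, events 1..4 do not
the completed operations (2 total) allow one real-time order; the queue replay rejects it
sample order A, B stalls at step 2 — B poll() → empty has no legal effect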